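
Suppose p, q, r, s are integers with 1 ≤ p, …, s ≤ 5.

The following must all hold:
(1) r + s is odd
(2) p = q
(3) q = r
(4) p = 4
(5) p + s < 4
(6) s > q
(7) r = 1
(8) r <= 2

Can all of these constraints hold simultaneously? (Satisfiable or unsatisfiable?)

Unsatisfiable

Constraint 4 fixes p = 4 and constraint 7 fixes r = 1. Constraints 2 and 3 give p = q = r, so p = r. But 4 ≠ 1 — contradiction.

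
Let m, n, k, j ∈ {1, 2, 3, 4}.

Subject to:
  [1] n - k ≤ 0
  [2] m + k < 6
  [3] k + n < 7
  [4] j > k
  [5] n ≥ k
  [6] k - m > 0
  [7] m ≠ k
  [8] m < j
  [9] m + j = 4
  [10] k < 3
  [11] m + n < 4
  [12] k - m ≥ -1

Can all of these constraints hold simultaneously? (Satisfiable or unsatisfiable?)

Satisfiable

One satisfying assignment is m = 1, n = 2, k = 2, j = 3.
For the less obvious constraints — constraint 1: n - k = 0; constraint 2: m + k = 3 — and the others hold by inspection.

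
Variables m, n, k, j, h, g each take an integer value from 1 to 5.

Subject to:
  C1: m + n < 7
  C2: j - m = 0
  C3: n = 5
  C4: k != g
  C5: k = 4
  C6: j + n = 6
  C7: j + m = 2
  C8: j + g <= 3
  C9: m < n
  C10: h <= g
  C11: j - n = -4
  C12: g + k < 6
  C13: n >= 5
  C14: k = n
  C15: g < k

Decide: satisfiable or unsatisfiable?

Constraint 5 fixes k = 4 and constraint 3 fixes n = 5, but constraint 14 requires k = n. Since 4 ≠ 5, contradiction.

Unsatisfiable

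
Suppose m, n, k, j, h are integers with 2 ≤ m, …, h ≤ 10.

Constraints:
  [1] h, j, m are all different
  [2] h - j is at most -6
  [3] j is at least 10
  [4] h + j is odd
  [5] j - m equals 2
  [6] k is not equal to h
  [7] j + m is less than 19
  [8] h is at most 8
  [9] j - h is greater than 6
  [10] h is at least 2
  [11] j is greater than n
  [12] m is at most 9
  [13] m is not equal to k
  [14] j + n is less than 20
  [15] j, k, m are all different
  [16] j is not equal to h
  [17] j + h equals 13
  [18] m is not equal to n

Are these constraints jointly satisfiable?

Take m = 8, n = 7, k = 7, j = 10, h = 3. Then constraint 2: h - j = -7; constraint 5: j - m = 2; constraint 7: j + m = 18, and every other listed constraint is also met.

Satisfiable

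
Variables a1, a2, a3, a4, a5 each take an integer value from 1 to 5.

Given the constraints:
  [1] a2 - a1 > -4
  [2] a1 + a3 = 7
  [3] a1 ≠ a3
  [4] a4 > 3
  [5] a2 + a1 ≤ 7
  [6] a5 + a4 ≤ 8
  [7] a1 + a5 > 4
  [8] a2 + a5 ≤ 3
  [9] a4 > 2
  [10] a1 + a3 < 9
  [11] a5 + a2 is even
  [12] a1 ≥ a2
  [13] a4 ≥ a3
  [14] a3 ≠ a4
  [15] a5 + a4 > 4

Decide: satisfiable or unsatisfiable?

Take a1 = 4, a2 = 1, a3 = 3, a4 = 4, a5 = 1. Then constraint 1: a2 - a1 = -3; constraint 2: a1 + a3 = 7, and every other listed constraint is also met.

Satisfiable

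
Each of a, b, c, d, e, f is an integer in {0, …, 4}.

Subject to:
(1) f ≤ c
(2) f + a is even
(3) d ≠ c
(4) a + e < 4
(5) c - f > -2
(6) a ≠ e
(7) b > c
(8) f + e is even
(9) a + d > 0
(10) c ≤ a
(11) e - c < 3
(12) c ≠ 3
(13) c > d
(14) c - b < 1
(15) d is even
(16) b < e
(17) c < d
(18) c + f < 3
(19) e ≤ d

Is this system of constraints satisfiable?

Unsatisfiable

Constraints 7, 13, 16, and 19 give c < b, b < e, e ≤ d, d < c. Chaining: c < b < e ≤ d < c, which forces c < c — impossible.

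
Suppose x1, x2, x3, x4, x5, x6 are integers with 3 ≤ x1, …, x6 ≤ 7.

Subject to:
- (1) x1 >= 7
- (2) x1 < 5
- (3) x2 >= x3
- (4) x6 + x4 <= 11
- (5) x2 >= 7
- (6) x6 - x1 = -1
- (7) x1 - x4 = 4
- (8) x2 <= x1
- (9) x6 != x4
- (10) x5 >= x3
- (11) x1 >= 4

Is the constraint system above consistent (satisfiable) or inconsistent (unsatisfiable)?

From constraints 5 and 8: x1 ≥ x2 and x2 ≥ 7, so x1 ≥ 7. From constraint 2: x1 ≤ 4. But 4 < 7, so no value of x1 works.

Unsatisfiable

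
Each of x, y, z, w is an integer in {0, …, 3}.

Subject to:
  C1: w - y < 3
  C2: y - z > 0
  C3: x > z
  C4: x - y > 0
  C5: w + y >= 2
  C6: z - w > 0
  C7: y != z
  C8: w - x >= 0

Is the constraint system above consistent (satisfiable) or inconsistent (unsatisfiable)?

Unsatisfiable

Constraints 2, 4, 6, and 8 give y < x, x ≤ w, w < z, z < y. Chaining: y < x ≤ w < z < y, which forces y < y — impossible.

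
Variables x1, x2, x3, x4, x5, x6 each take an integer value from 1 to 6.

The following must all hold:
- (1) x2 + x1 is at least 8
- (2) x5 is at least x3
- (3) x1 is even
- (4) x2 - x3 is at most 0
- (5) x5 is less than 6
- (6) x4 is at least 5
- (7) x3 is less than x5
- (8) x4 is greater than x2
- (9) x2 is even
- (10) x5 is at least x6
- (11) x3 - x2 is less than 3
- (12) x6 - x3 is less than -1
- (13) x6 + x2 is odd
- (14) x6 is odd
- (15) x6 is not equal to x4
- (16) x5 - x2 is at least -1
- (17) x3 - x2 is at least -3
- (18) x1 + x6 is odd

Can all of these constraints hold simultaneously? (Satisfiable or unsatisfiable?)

Satisfiable

One satisfying assignment is x1 = 6, x2 = 4, x3 = 4, x4 = 6, x5 = 5, x6 = 1.
For the less obvious constraints — constraint 1: x2 + x1 = 10; constraint 4: x2 - x3 = 0; constraint 11: x3 - x2 = 0 — and the others hold by inspection.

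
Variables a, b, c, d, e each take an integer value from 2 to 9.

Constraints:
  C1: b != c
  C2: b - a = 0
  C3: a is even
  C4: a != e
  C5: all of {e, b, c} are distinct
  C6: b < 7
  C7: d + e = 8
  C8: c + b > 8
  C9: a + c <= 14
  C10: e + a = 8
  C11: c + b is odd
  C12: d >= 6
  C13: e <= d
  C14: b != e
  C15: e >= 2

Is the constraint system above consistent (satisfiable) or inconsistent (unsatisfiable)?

Satisfiable

Take a = 6, b = 6, c = 5, d = 6, e = 2. Then constraint 2: b - a = 0; constraint 7: d + e = 8; constraint 8: c + b = 11, and every other listed constraint is also met.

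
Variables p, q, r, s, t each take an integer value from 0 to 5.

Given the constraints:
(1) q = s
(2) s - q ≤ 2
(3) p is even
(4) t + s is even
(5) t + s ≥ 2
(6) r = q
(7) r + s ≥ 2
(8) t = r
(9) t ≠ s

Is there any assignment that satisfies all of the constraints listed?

From constraints 1, 6, and 8, t = r = q = s, so t = s. But constraint 9 says t ≠ s. Contradiction.

Unsatisfiable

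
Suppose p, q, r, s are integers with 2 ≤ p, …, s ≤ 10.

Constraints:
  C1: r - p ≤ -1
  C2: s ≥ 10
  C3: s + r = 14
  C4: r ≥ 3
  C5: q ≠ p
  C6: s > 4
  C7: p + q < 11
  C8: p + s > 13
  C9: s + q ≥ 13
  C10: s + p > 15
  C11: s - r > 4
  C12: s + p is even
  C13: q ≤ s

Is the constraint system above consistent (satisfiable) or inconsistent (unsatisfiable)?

Satisfiable

The assignment p = 6, q = 3, r = 4, s = 10 works:
  constraint 1 holds since r - p = -2.
  constraint 3 holds since s + r = 14.
  constraint 7 holds since p + q = 9.
The rest check out directly.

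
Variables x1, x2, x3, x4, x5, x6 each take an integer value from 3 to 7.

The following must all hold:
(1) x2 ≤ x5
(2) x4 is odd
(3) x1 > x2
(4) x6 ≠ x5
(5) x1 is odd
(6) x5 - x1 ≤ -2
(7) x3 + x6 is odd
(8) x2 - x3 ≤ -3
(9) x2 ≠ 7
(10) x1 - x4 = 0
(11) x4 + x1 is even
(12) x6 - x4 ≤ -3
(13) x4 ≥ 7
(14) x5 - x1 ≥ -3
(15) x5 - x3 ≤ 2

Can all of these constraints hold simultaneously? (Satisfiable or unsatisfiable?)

Satisfiable

Take x1 = 7, x2 = 3, x3 = 6, x4 = 7, x5 = 5, x6 = 3. Then constraint 6: x5 - x1 = -2; constraint 8: x2 - x3 = -3; constraint 10: x1 - x4 = 0, and every other listed constraint is also met.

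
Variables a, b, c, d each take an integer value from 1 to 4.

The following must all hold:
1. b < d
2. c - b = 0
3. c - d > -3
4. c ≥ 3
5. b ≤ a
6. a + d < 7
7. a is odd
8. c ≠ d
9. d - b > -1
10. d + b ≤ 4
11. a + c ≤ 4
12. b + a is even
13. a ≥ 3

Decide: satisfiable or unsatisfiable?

Unsatisfiable

From constraint 13: a ≥ 3. From constraint 4: c ≥ 3. Hence a + c ≥ 6. But constraint 11 requires a + c ≤ 4, and 4 < 6. Contradiction.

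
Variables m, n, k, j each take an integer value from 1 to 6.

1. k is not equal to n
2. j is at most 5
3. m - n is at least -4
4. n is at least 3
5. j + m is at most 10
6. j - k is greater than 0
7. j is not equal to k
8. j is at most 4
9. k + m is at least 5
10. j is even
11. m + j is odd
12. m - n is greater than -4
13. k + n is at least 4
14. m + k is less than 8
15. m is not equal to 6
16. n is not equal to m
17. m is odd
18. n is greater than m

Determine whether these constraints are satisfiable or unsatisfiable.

One satisfying assignment is m = 5, n = 6, k = 1, j = 4.
For the less obvious constraints — constraint 3: m - n = -1; constraint 5: j + m = 9; constraint 6: j - k = 3 — and the others hold by inspection.

Satisfiable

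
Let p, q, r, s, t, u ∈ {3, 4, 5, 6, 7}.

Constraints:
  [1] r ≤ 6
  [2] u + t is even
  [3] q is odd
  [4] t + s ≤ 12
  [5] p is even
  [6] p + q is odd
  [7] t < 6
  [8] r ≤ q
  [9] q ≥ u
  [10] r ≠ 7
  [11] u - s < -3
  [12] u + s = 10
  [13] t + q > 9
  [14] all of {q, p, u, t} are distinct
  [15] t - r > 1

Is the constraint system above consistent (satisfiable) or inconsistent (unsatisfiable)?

Satisfiable

Try p = 6, q = 7, r = 3, s = 7, t = 5, u = 3.
Check constraint 4: t + s = 12; constraint 11: u - s = -4; constraint 12: u + s = 10. The remaining constraints are straightforward to verify.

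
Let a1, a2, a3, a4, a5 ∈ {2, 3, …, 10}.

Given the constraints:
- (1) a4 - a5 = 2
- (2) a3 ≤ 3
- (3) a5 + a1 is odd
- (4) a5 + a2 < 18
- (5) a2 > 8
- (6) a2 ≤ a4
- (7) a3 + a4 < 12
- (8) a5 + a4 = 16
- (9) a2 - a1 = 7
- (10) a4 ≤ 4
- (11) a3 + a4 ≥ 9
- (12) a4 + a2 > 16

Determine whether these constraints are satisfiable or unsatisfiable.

Unsatisfiable

From constraint 5: a2 ≥ 9. From constraints 6 and 10: a2 ≤ a4 and a4 ≤ 4, so a2 ≤ 4. But 4 < 9, so no value of a2 works.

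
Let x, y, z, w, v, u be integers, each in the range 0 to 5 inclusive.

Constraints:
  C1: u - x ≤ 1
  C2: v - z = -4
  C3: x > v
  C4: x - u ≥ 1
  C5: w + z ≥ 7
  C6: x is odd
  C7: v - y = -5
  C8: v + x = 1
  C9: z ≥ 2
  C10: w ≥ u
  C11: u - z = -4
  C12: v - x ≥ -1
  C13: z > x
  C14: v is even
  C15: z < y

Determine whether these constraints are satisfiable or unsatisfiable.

One satisfying assignment is x = 1, y = 5, z = 4, w = 5, v = 0, u = 0.
For the less obvious constraints — constraint 1: u - x = -1; constraint 2: v - z = -4 — and the others hold by inspection.

Satisfiable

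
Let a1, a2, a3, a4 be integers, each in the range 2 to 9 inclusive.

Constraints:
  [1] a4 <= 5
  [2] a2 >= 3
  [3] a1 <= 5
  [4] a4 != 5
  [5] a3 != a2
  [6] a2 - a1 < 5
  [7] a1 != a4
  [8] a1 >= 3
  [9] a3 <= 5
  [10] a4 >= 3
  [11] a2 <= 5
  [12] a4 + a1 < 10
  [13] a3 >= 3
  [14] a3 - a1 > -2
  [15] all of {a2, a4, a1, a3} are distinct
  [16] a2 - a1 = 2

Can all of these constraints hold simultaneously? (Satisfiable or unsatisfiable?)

Constraints 1, 2, 3, 8, 9, 10, 11, and 13 confine each of a2, a4, a1, a3 to the 3 values {3, …, 5}.
Constraint 15 requires all 4 of them to be distinct, but only 3 values are available — impossible by the pigeonhole principle.

Unsatisfiable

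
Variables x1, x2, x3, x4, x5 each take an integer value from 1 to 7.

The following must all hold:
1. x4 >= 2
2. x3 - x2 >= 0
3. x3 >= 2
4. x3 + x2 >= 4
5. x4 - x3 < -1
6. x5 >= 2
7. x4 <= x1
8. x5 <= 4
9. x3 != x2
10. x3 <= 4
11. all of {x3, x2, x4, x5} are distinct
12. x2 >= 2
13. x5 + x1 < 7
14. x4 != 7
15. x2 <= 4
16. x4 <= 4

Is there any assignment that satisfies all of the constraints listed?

Unsatisfiable

Constraints 1, 3, 6, 8, 10, 12, 15, and 16 confine each of x3, x2, x4, x5 to the 3 values {2, …, 4}.
Constraint 11 requires all 4 of them to be distinct, but only 3 values are available — impossible by the pigeonhole principle.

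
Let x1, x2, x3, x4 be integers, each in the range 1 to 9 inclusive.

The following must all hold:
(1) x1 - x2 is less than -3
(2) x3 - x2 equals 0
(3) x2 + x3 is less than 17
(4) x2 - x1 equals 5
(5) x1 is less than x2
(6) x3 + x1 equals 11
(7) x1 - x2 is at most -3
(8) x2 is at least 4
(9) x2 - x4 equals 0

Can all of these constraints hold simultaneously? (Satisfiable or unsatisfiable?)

Satisfiable

The assignment x1 = 3, x2 = 8, x3 = 8, x4 = 8 works:
  constraint 1 holds since x1 - x2 = -5.
  constraint 2 holds since x3 - x2 = 0.
The rest check out directly.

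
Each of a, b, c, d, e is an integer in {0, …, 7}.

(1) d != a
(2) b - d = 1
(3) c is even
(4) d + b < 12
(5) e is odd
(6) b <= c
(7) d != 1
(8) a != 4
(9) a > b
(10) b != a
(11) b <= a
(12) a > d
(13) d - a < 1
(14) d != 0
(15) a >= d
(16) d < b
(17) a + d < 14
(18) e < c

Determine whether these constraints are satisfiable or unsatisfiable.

Take a = 7, b = 6, c = 6, d = 5, e = 5. Then constraint 2: b - d = 1; constraint 4: d + b = 11; constraint 13: d - a = -2, and every other listed constraint is also met.

Satisfiable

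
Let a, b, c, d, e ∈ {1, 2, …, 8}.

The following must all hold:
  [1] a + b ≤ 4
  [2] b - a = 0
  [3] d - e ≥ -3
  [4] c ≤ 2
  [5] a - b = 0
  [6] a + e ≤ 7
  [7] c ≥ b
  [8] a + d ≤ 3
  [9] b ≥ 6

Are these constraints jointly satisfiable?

From constraint 9: b ≥ 6. From constraints 4 and 7: b ≤ c and c ≤ 2, so b ≤ 2. But 2 < 6, so no value of b works.

Unsatisfiable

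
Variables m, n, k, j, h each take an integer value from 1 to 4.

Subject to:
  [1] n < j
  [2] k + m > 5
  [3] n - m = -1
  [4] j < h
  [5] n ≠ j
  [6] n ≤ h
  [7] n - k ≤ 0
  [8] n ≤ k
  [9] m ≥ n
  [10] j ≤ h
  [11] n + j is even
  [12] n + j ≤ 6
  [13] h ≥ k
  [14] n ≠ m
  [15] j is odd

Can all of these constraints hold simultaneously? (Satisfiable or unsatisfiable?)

Take m = 2, n = 1, k = 4, j = 3, h = 4. Then constraint 2: k + m = 6; constraint 3: n - m = -1, and every other listed constraint is also met.

Satisfiable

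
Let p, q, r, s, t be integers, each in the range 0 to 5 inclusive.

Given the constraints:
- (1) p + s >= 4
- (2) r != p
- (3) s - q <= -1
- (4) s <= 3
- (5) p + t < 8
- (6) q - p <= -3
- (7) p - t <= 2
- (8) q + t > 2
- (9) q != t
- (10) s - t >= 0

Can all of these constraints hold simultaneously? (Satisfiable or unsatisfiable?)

Unsatisfiable

Constraints 3, 6, 7, and 10 give q − s ≥ 1, s − t ≥ 0, t − p ≥ -2, p − q ≥ 3.
Adding all 4 inequalities: the left sides telescope to 0, and the right sides sum to 1 + 0 + (-2) + 3 = 2. So 0 ≥ 2, which is false.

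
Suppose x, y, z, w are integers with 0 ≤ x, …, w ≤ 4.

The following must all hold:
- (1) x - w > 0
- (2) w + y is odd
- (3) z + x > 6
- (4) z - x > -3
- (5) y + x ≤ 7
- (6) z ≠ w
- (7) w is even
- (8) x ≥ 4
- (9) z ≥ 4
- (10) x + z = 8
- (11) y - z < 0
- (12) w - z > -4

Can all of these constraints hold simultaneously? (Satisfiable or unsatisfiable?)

Try x = 4, y = 1, z = 4, w = 2.
Check constraint 1: x - w = 2; constraint 3: z + x = 8; constraint 4: z - x = 0. The remaining constraints are straightforward to verify.

Satisfiable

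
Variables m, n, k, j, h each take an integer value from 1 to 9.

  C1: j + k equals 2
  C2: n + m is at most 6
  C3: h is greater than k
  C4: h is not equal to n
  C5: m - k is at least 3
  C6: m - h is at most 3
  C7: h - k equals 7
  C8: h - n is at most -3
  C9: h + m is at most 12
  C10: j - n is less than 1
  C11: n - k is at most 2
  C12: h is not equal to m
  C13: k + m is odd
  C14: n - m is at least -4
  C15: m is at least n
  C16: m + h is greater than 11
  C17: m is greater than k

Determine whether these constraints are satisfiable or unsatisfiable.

Constraints 5, 6, 8, and 11 give h − m ≥ -3, m − k ≥ 3, k − n ≥ -2, n − h ≥ 3.
Adding all 4 inequalities: the left sides telescope to 0, and the right sides sum to (-3) + 3 + (-2) + 3 = 1. So 0 ≥ 1, which is false.

Unsatisfiable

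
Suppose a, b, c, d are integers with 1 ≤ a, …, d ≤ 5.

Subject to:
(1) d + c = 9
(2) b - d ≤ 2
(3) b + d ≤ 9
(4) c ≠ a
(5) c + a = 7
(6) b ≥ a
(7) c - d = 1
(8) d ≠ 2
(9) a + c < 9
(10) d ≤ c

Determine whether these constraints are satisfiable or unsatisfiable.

Satisfiable

Take a = 2, b = 5, c = 5, d = 4. Then constraint 1: d + c = 9; constraint 2: b - d = 1, and every other listed constraint is also met.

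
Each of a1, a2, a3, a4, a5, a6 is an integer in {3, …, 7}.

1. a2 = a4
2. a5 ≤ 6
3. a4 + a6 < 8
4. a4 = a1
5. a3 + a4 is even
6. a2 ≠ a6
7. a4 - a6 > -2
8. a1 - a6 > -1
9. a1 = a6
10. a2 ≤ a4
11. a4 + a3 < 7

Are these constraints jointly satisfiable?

Unsatisfiable

From constraints 1, 4, and 9, a2 = a4 = a1 = a6, so a2 = a6. But constraint 6 says a2 ≠ a6. Contradiction.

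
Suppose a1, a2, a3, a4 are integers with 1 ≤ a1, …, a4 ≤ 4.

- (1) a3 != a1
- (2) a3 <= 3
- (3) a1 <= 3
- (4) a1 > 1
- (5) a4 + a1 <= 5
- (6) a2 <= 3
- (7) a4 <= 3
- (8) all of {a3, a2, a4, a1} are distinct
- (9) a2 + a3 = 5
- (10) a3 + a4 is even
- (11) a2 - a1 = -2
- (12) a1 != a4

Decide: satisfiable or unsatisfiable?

Constraints 2, 3, 6, and 7 confine each of a3, a2, a4, a1 to the 3 values {1, …, 3} (the domain already gives each ≥ 1).
Constraint 8 requires all 4 of them to be distinct, but only 3 values are available — impossible by the pigeonhole principle.

Unsatisfiable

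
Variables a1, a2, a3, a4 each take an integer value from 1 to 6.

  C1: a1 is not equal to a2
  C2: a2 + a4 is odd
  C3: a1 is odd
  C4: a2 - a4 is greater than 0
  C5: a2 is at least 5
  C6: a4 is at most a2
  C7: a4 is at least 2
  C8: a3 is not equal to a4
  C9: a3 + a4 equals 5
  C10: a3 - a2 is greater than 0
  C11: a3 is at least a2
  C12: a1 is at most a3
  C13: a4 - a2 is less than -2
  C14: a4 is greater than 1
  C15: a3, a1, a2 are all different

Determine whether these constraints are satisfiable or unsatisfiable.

Unsatisfiable

From constraints 5 and 11: a3 ≥ a2 ≥ 5. From constraint 7: a4 ≥ 2. Hence a3 + a4 ≥ 7. But constraint 9 requires a3 + a4 = 5, and 5 < 7. Contradiction.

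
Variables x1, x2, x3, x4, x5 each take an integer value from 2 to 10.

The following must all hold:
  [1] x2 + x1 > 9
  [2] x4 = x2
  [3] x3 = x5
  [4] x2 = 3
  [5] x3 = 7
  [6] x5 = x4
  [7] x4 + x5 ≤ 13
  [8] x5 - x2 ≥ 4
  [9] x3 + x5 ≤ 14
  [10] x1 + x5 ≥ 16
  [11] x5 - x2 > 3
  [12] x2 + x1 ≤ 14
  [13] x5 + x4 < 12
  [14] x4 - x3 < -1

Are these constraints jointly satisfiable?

Unsatisfiable

Constraint 5 fixes x3 = 7 and constraint 4 fixes x2 = 3. Constraints 2, 3, and 6 give x3 = x5 = x4 = x2, so x3 = x2. But 7 ≠ 3 — contradiction.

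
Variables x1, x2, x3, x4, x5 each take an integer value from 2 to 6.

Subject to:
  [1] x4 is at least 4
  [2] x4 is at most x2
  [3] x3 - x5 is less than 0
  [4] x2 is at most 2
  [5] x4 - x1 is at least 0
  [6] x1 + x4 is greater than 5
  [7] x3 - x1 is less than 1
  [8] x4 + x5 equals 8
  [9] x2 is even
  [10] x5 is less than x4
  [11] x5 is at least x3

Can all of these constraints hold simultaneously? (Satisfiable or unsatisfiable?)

Unsatisfiable

From constraint 1: x4 ≥ 4. From constraints 2 and 4: x4 ≤ x2 and x2 ≤ 2, so x4 ≤ 2. But 2 < 4, so no value of x4 works.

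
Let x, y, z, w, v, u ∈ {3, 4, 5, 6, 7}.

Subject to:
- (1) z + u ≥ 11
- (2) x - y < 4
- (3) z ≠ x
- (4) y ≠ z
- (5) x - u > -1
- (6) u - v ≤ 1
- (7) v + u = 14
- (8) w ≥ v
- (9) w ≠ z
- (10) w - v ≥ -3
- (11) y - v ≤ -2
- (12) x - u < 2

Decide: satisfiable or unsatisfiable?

Setting (x, y, z, w, v, u) = (7, 5, 4, 7, 7, 7) satisfies everything: constraint 1: z + u = 11; constraint 2: x - y = 2; constraint 5: x - u = 0, and the others follow.

Satisfiable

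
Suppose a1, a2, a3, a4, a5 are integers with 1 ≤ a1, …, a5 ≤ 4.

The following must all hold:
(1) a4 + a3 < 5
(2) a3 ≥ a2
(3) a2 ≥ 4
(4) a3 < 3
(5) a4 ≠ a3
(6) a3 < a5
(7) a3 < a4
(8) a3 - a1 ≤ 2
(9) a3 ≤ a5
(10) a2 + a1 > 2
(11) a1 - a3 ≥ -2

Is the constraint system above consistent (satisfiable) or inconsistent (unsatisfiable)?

Unsatisfiable

From constraints 2 and 3: a3 ≥ a2 and a2 ≥ 4, so a3 ≥ 4. From constraint 4: a3 ≤ 2. But 2 < 4, so no value of a3 works.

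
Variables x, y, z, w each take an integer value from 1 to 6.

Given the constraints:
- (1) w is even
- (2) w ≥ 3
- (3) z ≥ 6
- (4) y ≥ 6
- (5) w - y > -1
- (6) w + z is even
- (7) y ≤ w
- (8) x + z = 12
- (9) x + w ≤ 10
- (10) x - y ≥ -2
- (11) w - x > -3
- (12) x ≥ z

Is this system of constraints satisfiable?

Unsatisfiable

From constraints 3 and 12: x ≥ z ≥ 6. From constraints 4 and 7: w ≥ y ≥ 6. Hence x + w ≥ 12. But constraint 9 requires x + w ≤ 10, and 10 < 12. Contradiction.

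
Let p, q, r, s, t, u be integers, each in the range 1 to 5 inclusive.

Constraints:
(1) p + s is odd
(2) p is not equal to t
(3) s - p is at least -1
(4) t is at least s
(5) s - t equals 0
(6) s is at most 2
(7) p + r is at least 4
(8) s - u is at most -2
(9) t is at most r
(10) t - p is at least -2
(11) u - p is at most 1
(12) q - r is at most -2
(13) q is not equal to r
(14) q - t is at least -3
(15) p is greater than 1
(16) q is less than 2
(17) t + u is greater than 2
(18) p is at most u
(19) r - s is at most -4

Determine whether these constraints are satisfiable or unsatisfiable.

Constraints 8, 10, 11, 12, 14, and 19 give r − q ≥ 2, q − t ≥ -3, t − p ≥ -2, p − u ≥ -1, u − s ≥ 2, s − r ≥ 4.
Adding all 6 inequalities: the left sides telescope to 0, and the right sides sum to 2 + (-3) + (-2) + (-1) + 2 + 4 = 2. So 0 ≥ 2, which is false.

Unsatisfiable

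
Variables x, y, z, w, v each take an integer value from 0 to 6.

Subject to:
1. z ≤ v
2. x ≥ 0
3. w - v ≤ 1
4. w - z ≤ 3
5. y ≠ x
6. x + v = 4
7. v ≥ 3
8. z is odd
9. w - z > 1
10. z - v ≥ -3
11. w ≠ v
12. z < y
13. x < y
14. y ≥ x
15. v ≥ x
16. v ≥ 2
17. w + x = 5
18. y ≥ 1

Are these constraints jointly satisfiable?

Take x = 0, y = 5, z = 3, w = 5, v = 4. Then constraint 3: w - v = 1; constraint 4: w - z = 2, and every other listed constraint is also met.

Satisfiable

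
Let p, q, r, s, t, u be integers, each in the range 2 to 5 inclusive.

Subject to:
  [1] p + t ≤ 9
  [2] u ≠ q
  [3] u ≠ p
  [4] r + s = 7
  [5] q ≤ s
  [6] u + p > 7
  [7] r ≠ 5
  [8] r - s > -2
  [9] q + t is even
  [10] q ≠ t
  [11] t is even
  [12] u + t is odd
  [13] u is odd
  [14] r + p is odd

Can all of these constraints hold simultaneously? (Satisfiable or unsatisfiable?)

Satisfiable

One satisfying assignment is p = 4, q = 4, r = 3, s = 4, t = 2, u = 5.
For the less obvious constraints — constraint 1: p + t = 6; constraint 4: r + s = 7 — and the others hold by inspection.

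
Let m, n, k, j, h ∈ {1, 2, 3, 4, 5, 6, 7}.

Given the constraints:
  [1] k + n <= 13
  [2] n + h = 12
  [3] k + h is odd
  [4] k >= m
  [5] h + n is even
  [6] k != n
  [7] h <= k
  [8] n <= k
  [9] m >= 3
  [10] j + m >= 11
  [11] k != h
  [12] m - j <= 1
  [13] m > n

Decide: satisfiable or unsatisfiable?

Satisfiable

Setting (m, n, k, j, h) = (7, 6, 7, 7, 6) satisfies everything: constraint 1: k + n = 13; constraint 2: n + h = 12; constraint 10: j + m = 14, and the others follow.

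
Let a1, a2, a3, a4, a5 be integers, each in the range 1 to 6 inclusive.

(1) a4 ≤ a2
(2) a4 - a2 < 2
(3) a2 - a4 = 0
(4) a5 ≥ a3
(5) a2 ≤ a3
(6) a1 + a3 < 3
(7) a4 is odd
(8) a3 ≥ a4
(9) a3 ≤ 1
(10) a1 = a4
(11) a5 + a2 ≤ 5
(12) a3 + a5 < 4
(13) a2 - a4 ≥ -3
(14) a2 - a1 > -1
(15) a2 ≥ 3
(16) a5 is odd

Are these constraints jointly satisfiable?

Unsatisfiable

From constraints 5 and 15: a3 ≥ a2 and a2 ≥ 3, so a3 ≥ 3. From constraint 9: a3 ≤ 1. But 1 < 3, so no value of a3 works.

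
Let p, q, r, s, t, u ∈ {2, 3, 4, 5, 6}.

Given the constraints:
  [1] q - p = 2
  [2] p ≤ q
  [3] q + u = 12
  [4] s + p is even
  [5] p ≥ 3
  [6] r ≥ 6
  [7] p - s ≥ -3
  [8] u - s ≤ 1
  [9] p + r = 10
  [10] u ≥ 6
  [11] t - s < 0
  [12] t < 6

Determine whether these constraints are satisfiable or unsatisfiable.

Satisfiable

One satisfying assignment is p = 4, q = 6, r = 6, s = 6, t = 3, u = 6.
For the less obvious constraints — constraint 1: q - p = 2; constraint 3: q + u = 12 — and the others hold by inspection.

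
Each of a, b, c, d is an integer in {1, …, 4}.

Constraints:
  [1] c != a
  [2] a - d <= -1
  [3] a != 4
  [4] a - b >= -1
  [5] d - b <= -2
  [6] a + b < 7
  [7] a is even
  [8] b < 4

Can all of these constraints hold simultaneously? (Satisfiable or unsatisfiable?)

Unsatisfiable

Constraints 2, 4, and 5 give d − a ≥ 1, a − b ≥ -1, b − d ≥ 2.
Adding all 3 inequalities: the left sides telescope to 0, and the right sides sum to 1 + (-1) + 2 = 2. So 0 ≥ 2, which is false.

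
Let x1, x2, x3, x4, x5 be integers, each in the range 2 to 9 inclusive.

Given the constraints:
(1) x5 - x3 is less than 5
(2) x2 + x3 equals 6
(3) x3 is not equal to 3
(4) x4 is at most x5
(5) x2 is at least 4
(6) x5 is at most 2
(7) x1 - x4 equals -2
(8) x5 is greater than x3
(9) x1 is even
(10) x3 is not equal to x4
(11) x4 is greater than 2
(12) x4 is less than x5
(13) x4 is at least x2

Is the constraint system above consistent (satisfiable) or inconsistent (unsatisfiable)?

From constraints 5 and 13: x4 ≥ x2 and x2 ≥ 4, so x4 ≥ 4. From constraints 4 and 6: x4 ≤ x5 and x5 ≤ 2, so x4 ≤ 2. But 2 < 4, so no value of x4 works.

Unsatisfiable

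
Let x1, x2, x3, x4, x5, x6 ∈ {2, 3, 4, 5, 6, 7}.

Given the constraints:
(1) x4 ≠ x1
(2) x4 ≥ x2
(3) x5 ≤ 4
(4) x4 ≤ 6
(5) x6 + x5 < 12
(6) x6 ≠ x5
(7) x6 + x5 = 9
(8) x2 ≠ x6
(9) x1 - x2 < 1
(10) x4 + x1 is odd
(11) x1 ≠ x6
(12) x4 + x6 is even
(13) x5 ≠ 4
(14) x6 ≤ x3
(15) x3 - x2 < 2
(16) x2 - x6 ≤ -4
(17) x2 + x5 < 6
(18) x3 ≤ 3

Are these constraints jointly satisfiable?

Unsatisfiable

From constraints 14 and 18: x6 ≤ x3 ≤ 3. From constraint 3: x5 ≤ 4. Hence x6 + x5 ≤ 7. But constraint 7 requires x6 + x5 = 9, and 9 > 7. Contradiction.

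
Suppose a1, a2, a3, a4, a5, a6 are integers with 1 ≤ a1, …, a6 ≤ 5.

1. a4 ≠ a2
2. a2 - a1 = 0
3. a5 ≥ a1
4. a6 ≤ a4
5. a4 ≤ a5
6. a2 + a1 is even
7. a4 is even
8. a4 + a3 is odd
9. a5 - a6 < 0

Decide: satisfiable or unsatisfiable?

Unsatisfiable

Constraints 4, 5, and 9 give a4 ≤ a5, a5 < a6, a6 ≤ a4. Chaining: a4 ≤ a5 < a6 ≤ a4, which forces a4 < a4 — impossible.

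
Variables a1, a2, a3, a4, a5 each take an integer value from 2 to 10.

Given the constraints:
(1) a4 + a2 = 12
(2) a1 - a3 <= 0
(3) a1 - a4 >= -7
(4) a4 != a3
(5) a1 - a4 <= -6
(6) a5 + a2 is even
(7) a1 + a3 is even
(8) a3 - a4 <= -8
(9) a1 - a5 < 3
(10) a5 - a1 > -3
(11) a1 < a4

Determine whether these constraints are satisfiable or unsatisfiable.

Unsatisfiable

Constraints 2, 3, and 8 give a3 − a1 ≥ 0, a1 − a4 ≥ -7, a4 − a3 ≥ 8.
Adding all 3 inequalities: the left sides telescope to 0, and the right sides sum to 0 + (-7) + 8 = 1. So 0 ≥ 1, which is false.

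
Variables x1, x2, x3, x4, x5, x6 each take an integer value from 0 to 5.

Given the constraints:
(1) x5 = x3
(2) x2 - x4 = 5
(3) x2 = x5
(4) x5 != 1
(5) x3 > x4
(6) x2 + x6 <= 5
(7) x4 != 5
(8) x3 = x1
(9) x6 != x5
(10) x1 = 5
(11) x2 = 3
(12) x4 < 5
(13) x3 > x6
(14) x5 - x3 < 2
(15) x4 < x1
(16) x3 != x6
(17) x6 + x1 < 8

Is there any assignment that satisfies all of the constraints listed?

Constraint 11 fixes x2 = 3 and constraint 10 fixes x1 = 5. Constraints 1, 3, and 8 give x2 = x5 = x3 = x1, so x2 = x1. But 3 ≠ 5 — contradiction.

Unsatisfiable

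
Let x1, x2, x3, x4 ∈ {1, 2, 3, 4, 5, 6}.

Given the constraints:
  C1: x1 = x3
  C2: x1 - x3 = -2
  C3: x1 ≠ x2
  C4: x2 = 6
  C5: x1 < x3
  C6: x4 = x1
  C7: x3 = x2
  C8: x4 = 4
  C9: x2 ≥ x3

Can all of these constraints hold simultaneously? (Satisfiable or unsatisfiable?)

Constraint 8 fixes x4 = 4 and constraint 4 fixes x2 = 6. Constraints 1, 6, and 7 give x4 = x1 = x3 = x2, so x4 = x2. But 4 ≠ 6 — contradiction.

Unsatisfiable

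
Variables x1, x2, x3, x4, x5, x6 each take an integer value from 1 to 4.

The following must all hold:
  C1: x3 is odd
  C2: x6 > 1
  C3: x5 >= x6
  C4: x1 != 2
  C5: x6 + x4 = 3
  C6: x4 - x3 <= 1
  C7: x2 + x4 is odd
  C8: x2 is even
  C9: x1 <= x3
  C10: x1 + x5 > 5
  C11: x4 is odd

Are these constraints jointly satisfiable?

Setting (x1, x2, x3, x4, x5, x6) = (3, 4, 3, 1, 4, 2) satisfies everything: constraint 5: x6 + x4 = 3; constraint 6: x4 - x3 = -2; constraint 10: x1 + x5 = 7, and the others follow.

Satisfiable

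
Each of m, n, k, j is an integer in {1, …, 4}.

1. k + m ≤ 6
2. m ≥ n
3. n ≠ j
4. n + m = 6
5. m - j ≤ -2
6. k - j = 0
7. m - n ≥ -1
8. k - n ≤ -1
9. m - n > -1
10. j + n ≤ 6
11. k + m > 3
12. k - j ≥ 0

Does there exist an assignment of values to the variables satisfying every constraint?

Constraints 5, 7, 8, and 12 give j − m ≥ 2, m − n ≥ -1, n − k ≥ 1, k − j ≥ 0.
Adding all 4 inequalities: the left sides telescope to 0, and the right sides sum to 2 + (-1) + 1 + 0 = 2. So 0 ≥ 2, which is false.

Unsatisfiable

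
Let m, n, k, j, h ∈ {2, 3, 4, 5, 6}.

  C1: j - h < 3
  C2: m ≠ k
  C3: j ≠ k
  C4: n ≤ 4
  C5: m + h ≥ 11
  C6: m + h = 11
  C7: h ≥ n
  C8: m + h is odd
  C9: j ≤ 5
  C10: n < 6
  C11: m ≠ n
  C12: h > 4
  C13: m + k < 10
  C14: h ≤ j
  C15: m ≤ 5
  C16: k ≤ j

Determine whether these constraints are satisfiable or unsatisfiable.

Unsatisfiable

From constraint 15: m ≤ 5. From constraints 9 and 14: h ≤ j ≤ 5. Hence m + h ≤ 10. But constraint 5 requires m + h ≥ 11, and 11 > 10. Contradiction.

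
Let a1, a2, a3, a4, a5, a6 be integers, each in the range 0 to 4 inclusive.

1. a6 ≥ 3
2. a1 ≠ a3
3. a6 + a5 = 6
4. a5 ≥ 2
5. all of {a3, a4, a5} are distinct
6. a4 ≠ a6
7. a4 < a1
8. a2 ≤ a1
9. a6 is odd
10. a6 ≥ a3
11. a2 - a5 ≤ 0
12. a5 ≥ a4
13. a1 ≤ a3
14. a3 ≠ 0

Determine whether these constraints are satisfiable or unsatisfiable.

Setting (a1, a2, a3, a4, a5, a6) = (1, 1, 2, 0, 3, 3) satisfies everything: constraint 3: a6 + a5 = 6; constraint 11: a2 - a5 = -2, and the others follow.

Satisfiable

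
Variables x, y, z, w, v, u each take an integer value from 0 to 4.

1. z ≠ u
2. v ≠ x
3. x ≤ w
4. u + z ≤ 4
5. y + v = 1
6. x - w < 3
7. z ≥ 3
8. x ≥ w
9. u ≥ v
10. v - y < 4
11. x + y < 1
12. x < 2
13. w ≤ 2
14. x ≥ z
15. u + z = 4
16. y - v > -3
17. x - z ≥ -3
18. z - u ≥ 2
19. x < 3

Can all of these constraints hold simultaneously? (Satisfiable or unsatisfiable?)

Unsatisfiable

From constraints 7 and 14: x ≥ z and z ≥ 3, so x ≥ 3. From constraints 3 and 13: x ≤ w and w ≤ 2, so x ≤ 2. But 2 < 3, so no value of x works.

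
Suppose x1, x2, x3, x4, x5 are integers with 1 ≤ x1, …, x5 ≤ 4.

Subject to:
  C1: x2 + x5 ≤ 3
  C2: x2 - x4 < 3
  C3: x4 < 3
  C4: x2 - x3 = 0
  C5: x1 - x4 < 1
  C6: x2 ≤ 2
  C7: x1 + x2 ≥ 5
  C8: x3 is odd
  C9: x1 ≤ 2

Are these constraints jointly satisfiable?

From constraint 9: x1 ≤ 2. From constraint 6: x2 ≤ 2. Hence x1 + x2 ≤ 4. But constraint 7 requires x1 + x2 ≥ 5, and 5 > 4. Contradiction.

Unsatisfiable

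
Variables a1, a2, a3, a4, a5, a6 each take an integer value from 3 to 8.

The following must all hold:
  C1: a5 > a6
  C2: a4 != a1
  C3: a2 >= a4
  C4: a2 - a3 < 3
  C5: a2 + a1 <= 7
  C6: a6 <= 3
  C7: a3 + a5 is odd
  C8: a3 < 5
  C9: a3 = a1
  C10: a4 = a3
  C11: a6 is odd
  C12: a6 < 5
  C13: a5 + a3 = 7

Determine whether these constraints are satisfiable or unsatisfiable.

From constraints 9 and 10, a4 = a3 = a1, so a4 = a1. But constraint 2 says a4 ≠ a1. Contradiction.

Unsatisfiable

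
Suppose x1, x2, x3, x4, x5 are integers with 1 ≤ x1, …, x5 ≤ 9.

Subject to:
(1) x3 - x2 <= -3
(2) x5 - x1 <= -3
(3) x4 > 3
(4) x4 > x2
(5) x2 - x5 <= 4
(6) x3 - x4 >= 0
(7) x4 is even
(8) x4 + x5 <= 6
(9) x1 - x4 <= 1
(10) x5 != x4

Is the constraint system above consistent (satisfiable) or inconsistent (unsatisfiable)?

Unsatisfiable

Constraints 1, 2, 5, 6, and 9 give x3 − x4 ≥ 0, x4 − x1 ≥ -1, x1 − x5 ≥ 3, x5 − x2 ≥ -4, x2 − x3 ≥ 3.
Adding all 5 inequalities: the left sides telescope to 0, and the right sides sum to 0 + (-1) + 3 + (-4) + 3 = 1. So 0 ≥ 1, which is false.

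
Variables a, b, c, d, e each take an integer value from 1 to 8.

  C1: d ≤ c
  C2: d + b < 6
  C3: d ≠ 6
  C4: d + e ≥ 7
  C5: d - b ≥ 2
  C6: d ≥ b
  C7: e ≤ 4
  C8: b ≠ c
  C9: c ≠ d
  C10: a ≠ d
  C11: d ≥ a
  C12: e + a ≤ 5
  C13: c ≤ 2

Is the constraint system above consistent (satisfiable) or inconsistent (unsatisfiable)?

Unsatisfiable

From constraints 1 and 13: d ≤ c ≤ 2. From constraint 7: e ≤ 4. Hence d + e ≤ 6. But constraint 4 requires d + e ≥ 7, and 7 > 6. Contradiction.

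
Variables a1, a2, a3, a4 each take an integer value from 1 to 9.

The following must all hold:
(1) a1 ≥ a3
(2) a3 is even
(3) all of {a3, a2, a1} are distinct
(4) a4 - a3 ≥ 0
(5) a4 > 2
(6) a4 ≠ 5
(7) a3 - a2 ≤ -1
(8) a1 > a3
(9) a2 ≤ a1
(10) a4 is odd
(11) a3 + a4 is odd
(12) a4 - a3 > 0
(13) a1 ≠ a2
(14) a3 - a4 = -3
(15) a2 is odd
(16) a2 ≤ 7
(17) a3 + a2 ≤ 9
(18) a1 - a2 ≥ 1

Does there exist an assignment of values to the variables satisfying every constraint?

Satisfiable

Setting (a1, a2, a3, a4) = (6, 5, 4, 7) satisfies everything: constraint 4: a4 - a3 = 3; constraint 7: a3 - a2 = -1; constraint 12: a4 - a3 = 3, and the others follow.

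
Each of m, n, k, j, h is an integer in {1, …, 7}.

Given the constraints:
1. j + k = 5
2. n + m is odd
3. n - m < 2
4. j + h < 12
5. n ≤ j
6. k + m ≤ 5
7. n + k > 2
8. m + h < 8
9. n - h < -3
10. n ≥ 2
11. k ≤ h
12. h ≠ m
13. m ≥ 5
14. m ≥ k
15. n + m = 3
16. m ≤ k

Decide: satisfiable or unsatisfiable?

Unsatisfiable

From constraints 5 and 10: j ≥ n ≥ 2. From constraints 13 and 16: k ≥ m ≥ 5. Hence j + k ≥ 7. But constraint 1 requires j + k = 5, and 5 < 7. Contradiction.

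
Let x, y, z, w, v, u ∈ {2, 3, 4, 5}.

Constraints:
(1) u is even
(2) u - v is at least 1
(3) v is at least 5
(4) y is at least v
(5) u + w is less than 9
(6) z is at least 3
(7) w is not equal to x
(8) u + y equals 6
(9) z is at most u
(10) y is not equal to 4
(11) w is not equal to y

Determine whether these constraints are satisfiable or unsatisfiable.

Unsatisfiable

From constraints 6 and 9: u ≥ z ≥ 3. From constraints 3 and 4: y ≥ v ≥ 5. Hence u + y ≥ 8. But constraint 8 requires u + y = 6, and 6 < 8. Contradiction.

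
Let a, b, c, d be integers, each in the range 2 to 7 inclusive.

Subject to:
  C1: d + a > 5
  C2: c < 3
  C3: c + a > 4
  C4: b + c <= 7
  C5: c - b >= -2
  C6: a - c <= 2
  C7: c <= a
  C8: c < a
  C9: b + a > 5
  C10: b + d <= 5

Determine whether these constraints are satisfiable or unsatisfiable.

Setting (a, b, c, d) = (4, 3, 2, 2) satisfies everything: constraint 1: d + a = 6; constraint 3: c + a = 6, and the others follow.

Satisfiable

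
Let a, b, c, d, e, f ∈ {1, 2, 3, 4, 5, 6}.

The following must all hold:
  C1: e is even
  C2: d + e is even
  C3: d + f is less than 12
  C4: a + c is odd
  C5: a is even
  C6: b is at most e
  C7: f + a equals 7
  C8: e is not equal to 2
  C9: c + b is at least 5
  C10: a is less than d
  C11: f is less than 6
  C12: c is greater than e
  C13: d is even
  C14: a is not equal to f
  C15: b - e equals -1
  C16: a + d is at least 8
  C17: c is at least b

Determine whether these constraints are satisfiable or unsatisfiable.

Satisfiable

Take a = 4, b = 3, c = 5, d = 6, e = 4, f = 3. Then constraint 3: d + f = 9; constraint 7: f + a = 7; constraint 9: c + b = 8, and every other listed constraint is also met.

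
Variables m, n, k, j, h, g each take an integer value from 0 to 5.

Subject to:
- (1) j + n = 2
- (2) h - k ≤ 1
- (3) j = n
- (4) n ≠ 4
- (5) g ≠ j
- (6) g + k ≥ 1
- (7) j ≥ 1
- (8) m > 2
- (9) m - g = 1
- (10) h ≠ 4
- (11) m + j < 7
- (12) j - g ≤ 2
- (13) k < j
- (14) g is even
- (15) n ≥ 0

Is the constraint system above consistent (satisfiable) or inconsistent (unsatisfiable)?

Try m = 3, n = 1, k = 0, j = 1, h = 1, g = 2.
Check constraint 1: j + n = 2; constraint 2: h - k = 1. The remaining constraints are straightforward to verify.

Satisfiable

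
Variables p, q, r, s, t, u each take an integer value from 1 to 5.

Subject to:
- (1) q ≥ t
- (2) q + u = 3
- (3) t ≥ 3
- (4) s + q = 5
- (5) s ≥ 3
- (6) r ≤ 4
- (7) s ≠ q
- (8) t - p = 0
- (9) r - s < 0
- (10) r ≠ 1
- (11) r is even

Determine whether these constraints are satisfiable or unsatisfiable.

From constraint 5: s ≥ 3. From constraints 1 and 3: q ≥ t ≥ 3. Hence s + q ≥ 6. But constraint 4 requires s + q = 5, and 5 < 6. Contradiction.

Unsatisfiable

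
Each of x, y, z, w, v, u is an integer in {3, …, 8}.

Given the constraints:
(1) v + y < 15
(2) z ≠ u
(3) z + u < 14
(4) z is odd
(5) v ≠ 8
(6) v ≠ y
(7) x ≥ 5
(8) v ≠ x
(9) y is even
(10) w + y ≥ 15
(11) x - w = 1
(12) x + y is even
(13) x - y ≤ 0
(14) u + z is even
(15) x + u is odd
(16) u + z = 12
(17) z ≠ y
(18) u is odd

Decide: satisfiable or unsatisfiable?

Try x = 8, y = 8, z = 5, w = 7, v = 4, u = 7.
Check constraint 1: v + y = 12; constraint 3: z + u = 12; constraint 10: w + y = 15. The remaining constraints are straightforward to verify.

Satisfiable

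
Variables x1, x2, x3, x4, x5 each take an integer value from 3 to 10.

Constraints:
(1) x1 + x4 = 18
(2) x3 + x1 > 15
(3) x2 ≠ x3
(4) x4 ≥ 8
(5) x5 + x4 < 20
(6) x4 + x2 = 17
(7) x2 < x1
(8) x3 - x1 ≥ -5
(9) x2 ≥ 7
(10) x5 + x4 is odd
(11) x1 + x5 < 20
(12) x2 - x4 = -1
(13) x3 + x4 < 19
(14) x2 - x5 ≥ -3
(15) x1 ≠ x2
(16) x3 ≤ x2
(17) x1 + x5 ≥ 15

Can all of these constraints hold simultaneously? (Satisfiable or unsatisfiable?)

Try x1 = 9, x2 = 8, x3 = 7, x4 = 9, x5 = 8.
Check constraint 1: x1 + x4 = 18; constraint 2: x3 + x1 = 16; constraint 5: x5 + x4 = 17. The remaining constraints are straightforward to verify.

Satisfiable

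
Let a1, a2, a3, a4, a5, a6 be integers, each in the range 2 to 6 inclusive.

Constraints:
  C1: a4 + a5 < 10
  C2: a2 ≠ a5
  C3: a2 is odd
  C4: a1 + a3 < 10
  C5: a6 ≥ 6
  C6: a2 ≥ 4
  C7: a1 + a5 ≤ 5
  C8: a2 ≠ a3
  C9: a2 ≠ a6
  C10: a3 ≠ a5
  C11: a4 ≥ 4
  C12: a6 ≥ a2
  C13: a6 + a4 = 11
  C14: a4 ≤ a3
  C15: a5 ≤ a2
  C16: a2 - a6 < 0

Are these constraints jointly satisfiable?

Try a1 = 3, a2 = 5, a3 = 6, a4 = 5, a5 = 2, a6 = 6.
Check constraint 1: a4 + a5 = 7; constraint 4: a1 + a3 = 9. The remaining constraints are straightforward to verify.

Satisfiable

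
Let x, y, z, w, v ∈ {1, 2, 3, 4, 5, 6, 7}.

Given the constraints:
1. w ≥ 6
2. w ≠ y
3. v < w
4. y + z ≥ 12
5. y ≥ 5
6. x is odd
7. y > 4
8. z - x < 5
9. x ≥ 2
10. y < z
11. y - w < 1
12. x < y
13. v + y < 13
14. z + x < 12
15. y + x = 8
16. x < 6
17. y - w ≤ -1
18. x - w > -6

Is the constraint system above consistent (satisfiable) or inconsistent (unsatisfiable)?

Take x = 3, y = 5, z = 7, w = 6, v = 5. Then constraint 4: y + z = 12; constraint 8: z - x = 4, and every other listed constraint is also met.

Satisfiable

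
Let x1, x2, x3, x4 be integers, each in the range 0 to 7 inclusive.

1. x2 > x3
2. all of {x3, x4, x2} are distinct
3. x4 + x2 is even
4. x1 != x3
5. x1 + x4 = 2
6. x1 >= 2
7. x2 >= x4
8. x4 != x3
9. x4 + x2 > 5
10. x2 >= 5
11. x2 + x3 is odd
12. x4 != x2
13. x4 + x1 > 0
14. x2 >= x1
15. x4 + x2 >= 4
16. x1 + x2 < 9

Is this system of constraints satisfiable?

Satisfiable

Try x1 = 2, x2 = 6, x3 = 3, x4 = 0.
Check constraint 5: x1 + x4 = 2; constraint 9: x4 + x2 = 6; constraint 13: x4 + x1 = 2. The remaining constraints are straightforward to verify.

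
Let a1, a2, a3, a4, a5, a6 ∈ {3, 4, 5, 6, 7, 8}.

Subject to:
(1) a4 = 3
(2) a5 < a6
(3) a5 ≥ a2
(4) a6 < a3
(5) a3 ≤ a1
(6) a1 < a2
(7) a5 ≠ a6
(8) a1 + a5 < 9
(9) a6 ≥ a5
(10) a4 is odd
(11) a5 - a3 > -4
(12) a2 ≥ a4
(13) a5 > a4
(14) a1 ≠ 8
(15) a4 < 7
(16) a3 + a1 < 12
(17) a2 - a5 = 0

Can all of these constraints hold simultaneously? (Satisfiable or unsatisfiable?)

Unsatisfiable

Constraints 3, 4, 5, 6, and 9 give a5 ≤ a6, a6 < a3, a3 ≤ a1, a1 < a2, a2 ≤ a5. Chaining: a5 ≤ a6 < a3 ≤ a1 < a2 ≤ a5, which forces a5 < a5 — impossible.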